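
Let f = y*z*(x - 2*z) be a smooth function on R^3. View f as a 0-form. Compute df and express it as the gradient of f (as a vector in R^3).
df = (y*z) dx + (z*(x - 2*z)) dy + (y*(x - 4*z)) dz; grad f = (y*z, z*(x - 2*z), y*(x - 4*z))

For a 0-form f, d f = (∂f/∂x) dx + (∂f/∂y) dy + (∂f/∂z) dz. The components of the vector representation are exactly the entries of grad f in Cartesian coordinates:
  ∂f/∂x = y*z
  ∂f/∂y = z*(x - 2*z)
  ∂f/∂z = y*(x - 4*z).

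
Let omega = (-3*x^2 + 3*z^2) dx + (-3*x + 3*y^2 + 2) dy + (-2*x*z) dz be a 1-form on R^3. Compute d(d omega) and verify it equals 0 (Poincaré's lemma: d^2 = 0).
d(d omega) = 0

Step 1: d omega = sum_{i<j} (∂f_j/∂x_i - ∂f_i/∂x_j) dx_i ∧ dx_j:
  coeff of dx ∧ dy: -3
  coeff of dx ∧ dz: -8*z
  coeff of dy ∧ dz: 0
Step 2: Apply d again to each 2-form coefficient. The only possible 3-form in R^3 is dx ∧ dy ∧ dz, with coefficient
  ∂(coeff of dy∧dz)/∂x - ∂(coeff of dx∧dz)/∂y + ∂(coeff of dx∧dy)/∂z
  = ∂/∂x (0) - ∂/∂y (-8*z) + ∂/∂z (-3).
Each of these terms simplifies to sums of mixed partials that cancel in pairs. The result is 0 (by equality of mixed partials for smooth functions — Schwarz / Clairaut).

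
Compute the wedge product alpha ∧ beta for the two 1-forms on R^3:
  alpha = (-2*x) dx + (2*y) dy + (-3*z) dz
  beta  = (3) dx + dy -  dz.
alpha ∧ beta = (-2*x - 6*y) dx ∧ dy + (2*x + 9*z) dx ∧ dz + (-2*y + 3*z) dy ∧ dz

Distribute the wedge, using dx_i ∧ dx_j = -dx_j ∧ dx_i and dx_i ∧ dx_i = 0. For each pair (i, j) with i < j, the coefficient of dx_i ∧ dx_j in alpha ∧ beta is (alpha_i * beta_j - alpha_j * beta_i). Collecting: alpha ∧ beta = (-2*x - 6*y) dx ∧ dy + (2*x + 9*z) dx ∧ dz + (-2*y + 3*z) dy ∧ dz.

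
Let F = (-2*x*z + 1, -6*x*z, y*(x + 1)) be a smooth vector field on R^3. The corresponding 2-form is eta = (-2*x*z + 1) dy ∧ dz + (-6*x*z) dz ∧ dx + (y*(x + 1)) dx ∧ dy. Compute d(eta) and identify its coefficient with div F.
d(eta) = (-2*z) dx ∧ dy ∧ dz; div F = -2*z

For a 2-form in R^3 of the form above, applying d gives a 3-form with coefficient ∂P/∂x + ∂Q/∂y + ∂R/∂z:
  ∂P/∂x = -2*z
  ∂Q/∂y = 0
  ∂R/∂z = 0
Sum = -2*z, which is exactly div F.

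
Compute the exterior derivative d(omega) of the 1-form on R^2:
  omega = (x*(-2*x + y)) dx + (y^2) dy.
d(omega) = (-x) dx ∧ dy

For a 1-form omega = sum_i f_i dx_i, the exterior derivative is
  d(omega) = sum_{i < j} (∂f_j/∂x_i - ∂f_i/∂x_j) dx_i ∧ dx_j.
  coefficient of dx ∧ dy: ∂f_2/∂x - ∂f_1/∂y = ∂(y^2)/∂x - ∂(x*(-2*x + y))/∂y = -x
Assembling: d(omega) = (-x) dx ∧ dy.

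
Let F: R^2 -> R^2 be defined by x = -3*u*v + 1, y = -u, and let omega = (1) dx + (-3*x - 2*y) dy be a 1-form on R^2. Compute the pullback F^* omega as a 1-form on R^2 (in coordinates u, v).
F^* omega = (-9*u*v - 2*u - 3*v + 3) du + (-3*u) dv

Using F^*(f dg) = (f ∘ F) d(g ∘ F), substitute each coordinate x_i by F_i(u, v) in f_i, and replace dx_i by d F_i = (∂F_i/∂u) du + (∂F_i/∂v) dv.
  For the x component: f_1(F) = 1; d F_1 = (-3*v) du + (-3*u) dv
  For the y component: f_2(F) = 9*u*v + 2*u - 3; d F_2 = (-1) du + (0) dv
Combining and collecting du, dv coefficients:
  coeff of du: -9*u*v - 2*u - 3*v + 3
  coeff of dv: -3*u
F^* omega = (-9*u*v - 2*u - 3*v + 3) du + (-3*u) dv.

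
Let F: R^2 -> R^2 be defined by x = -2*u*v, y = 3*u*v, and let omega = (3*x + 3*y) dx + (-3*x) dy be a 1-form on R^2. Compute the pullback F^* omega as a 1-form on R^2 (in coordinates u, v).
F^* omega = (12*u*v^2) du + (12*u^2*v) dv

Using F^*(f dg) = (f ∘ F) d(g ∘ F), substitute each coordinate x_i by F_i(u, v) in f_i, and replace dx_i by d F_i = (∂F_i/∂u) du + (∂F_i/∂v) dv.
  For the x component: f_1(F) = 3*u*v; d F_1 = (-2*v) du + (-2*u) dv
  For the y component: f_2(F) = 6*u*v; d F_2 = (3*v) du + (3*u) dv
Combining and collecting du, dv coefficients:
  coeff of du: 12*u*v^2
  coeff of dv: 12*u^2*v
F^* omega = (12*u*v^2) du + (12*u^2*v) dv.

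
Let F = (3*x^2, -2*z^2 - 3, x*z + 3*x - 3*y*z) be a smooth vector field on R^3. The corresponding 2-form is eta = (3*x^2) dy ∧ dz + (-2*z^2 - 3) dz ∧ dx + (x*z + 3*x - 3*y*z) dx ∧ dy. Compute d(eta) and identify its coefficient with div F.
d(eta) = (7*x - 3*y) dx ∧ dy ∧ dz; div F = 7*x - 3*y

For a 2-form in R^3 of the form above, applying d gives a 3-form with coefficient ∂P/∂x + ∂Q/∂y + ∂R/∂z:
  ∂P/∂x = 6*x
  ∂Q/∂y = 0
  ∂R/∂z = x - 3*y
Sum = 7*x - 3*y, which is exactly div F.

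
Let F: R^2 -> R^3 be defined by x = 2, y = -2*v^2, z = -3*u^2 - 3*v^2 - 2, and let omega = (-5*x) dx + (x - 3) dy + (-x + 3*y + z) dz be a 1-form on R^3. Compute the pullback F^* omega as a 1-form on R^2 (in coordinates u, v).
F^* omega = (6*u*(3*u^2 + 9*v^2 + 4)) du + (2*v*(9*u^2 + 27*v^2 + 14)) dv

Using F^*(f dg) = (f ∘ F) d(g ∘ F), substitute each coordinate x_i by F_i(u, v) in f_i, and replace dx_i by d F_i = (∂F_i/∂u) du + (∂F_i/∂v) dv.
  For the x component: f_1(F) = -10; d F_1 = (0) du + (0) dv
  For the y component: f_2(F) = -1; d F_2 = (0) du + (-4*v) dv
  For the z component: f_3(F) = -3*u^2 - 9*v^2 - 4; d F_3 = (-6*u) du + (-6*v) dv
Combining and collecting du, dv coefficients:
  coeff of du: 6*u*(3*u^2 + 9*v^2 + 4)
  coeff of dv: 2*v*(9*u^2 + 27*v^2 + 14)
F^* omega = (6*u*(3*u^2 + 9*v^2 + 4)) du + (2*v*(9*u^2 + 27*v^2 + 14)) dv.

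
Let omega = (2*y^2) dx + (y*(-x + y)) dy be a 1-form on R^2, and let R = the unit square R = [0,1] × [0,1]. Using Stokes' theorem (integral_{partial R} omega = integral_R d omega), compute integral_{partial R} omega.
integral_(partial R) omega = -5/2

Stokes: integral_partial_R omega = integral_R d omega with d omega = (∂Q/∂x - ∂P/∂y) dx ∧ dy.
  ∂Q/∂x = -y
  ∂P/∂y = 4*y
  integrand = ∂Q/∂x - ∂P/∂y = -5*y.
Integrating over R: integral_0^1 integral_0^1 (-5*y) dx dy = -5/2.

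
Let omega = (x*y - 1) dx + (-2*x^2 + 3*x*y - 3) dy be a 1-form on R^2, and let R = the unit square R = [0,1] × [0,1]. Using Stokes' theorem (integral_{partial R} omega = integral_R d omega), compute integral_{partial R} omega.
integral_(partial R) omega = -1

Stokes: integral_partial_R omega = integral_R d omega with d omega = (∂Q/∂x - ∂P/∂y) dx ∧ dy.
  ∂Q/∂x = -4*x + 3*y
  ∂P/∂y = x
  integrand = ∂Q/∂x - ∂P/∂y = -5*x + 3*y.
Integrating over R: integral_0^1 integral_0^1 (-5*x + 3*y) dx dy = -1.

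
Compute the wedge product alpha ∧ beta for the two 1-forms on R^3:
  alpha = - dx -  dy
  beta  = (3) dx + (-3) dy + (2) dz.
alpha ∧ beta = (6) dx ∧ dy + (-2) dx ∧ dz + (-2) dy ∧ dz

Distribute the wedge, using dx_i ∧ dx_j = -dx_j ∧ dx_i and dx_i ∧ dx_i = 0. For each pair (i, j) with i < j, the coefficient of dx_i ∧ dx_j in alpha ∧ beta is (alpha_i * beta_j - alpha_j * beta_i). Collecting: alpha ∧ beta = (6) dx ∧ dy + (-2) dx ∧ dz + (-2) dy ∧ dz.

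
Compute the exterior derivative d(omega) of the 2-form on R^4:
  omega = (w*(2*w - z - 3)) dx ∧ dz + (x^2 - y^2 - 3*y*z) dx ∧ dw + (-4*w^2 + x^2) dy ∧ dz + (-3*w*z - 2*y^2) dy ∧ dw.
d(omega) = (4*w + 3*y - z - 3) dx ∧ dz ∧ dw + (2*y + 3*z) dx ∧ dy ∧ dw + (2*x) dx ∧ dy ∧ dz + (-5*w) dy ∧ dz ∧ dw

For a 2-form omega = sum_{i<j} g_{ij} dx_i ∧ dx_j, the exterior derivative is
  d(omega) = sum_{i<j} d(g_{ij}) ∧ dx_i ∧ dx_j = sum_{i<j, k} (∂g_{ij}/∂x_k) dx_k ∧ dx_i ∧ dx_j.
Expand each term, using dx_k ∧ dx_i ∧ dx_j = sgn(permutation) dx_{(a)} ∧ dx_{(b)} ∧ dx_{(c)} with (a < b < c) sorted:
  d(w*(2*w - z - 3)) includes (∂/∂w)(w*(2*w - z - 3)) dw = (4*w - z - 3) dw, which multiplied by dx ∧ dz gives (4*w - z - 3) dx ∧ dz ∧ dw
  d(x^2 - y^2 - 3*y*z) includes (∂/∂y)(x^2 - y^2 - 3*y*z) dy = (-2*y - 3*z) dy, which multiplied by dx ∧ dw gives (2*y + 3*z) dx ∧ dy ∧ dw
  d(x^2 - y^2 - 3*y*z) includes (∂/∂z)(x^2 - y^2 - 3*y*z) dz = (-3*y) dz, which multiplied by dx ∧ dw gives (3*y) dx ∧ dz ∧ dw
  d(-4*w^2 + x^2) includes (∂/∂x)(-4*w^2 + x^2) dx = (2*x) dx, which multiplied by dy ∧ dz gives (2*x) dx ∧ dy ∧ dz
  d(-4*w^2 + x^2) includes (∂/∂w)(-4*w^2 + x^2) dw = (-8*w) dw, which multiplied by dy ∧ dz gives (-8*w) dy ∧ dz ∧ dw
  d(-3*w*z - 2*y^2) includes (∂/∂z)(-3*w*z - 2*y^2) dz = (-3*w) dz, which multiplied by dy ∧ dw gives (3*w) dy ∧ dz ∧ dw
Collecting like 3-forms: d(omega) = (4*w + 3*y - z - 3) dx ∧ dz ∧ dw + (2*y + 3*z) dx ∧ dy ∧ dw + (2*x) dx ∧ dy ∧ dz + (-5*w) dy ∧ dz ∧ dw.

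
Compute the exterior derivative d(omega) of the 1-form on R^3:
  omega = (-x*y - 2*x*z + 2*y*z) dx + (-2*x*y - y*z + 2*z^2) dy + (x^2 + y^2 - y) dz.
d(omega) = (x - 2*y - 2*z) dx ∧ dy + (4*x - 2*y) dx ∧ dz + (3*y - 4*z - 1) dy ∧ dz

For a 1-form omega = sum_i f_i dx_i, the exterior derivative is
  d(omega) = sum_{i < j} (∂f_j/∂x_i - ∂f_i/∂x_j) dx_i ∧ dx_j.
  coefficient of dx ∧ dy: ∂f_2/∂x - ∂f_1/∂y = ∂(-2*x*y - y*z + 2*z^2)/∂x - ∂(-x*y - 2*x*z + 2*y*z)/∂y = x - 2*y - 2*z
  coefficient of dx ∧ dz: ∂f_3/∂x - ∂f_1/∂z = ∂(x^2 + y^2 - y)/∂x - ∂(-x*y - 2*x*z + 2*y*z)/∂z = 4*x - 2*y
  coefficient of dy ∧ dz: ∂f_3/∂y - ∂f_2/∂z = ∂(x^2 + y^2 - y)/∂y - ∂(-2*x*y - y*z + 2*z^2)/∂z = 3*y - 4*z - 1
Assembling: d(omega) = (x - 2*y - 2*z) dx ∧ dy + (4*x - 2*y) dx ∧ dz + (3*y - 4*z - 1) dy ∧ dz.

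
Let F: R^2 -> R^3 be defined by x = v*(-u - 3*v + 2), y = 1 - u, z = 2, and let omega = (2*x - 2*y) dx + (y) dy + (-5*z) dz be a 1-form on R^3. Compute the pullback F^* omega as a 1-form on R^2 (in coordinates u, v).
F^* omega = (2*u*v^2 - 2*u*v + u + 6*v^3 - 4*v^2 + 2*v - 1) du + (2*u^2*v - 2*u^2 + 18*u*v^2 - 20*u*v + 6*u + 36*v^3 - 36*v^2 + 20*v - 4) dv

Using F^*(f dg) = (f ∘ F) d(g ∘ F), substitute each coordinate x_i by F_i(u, v) in f_i, and replace dx_i by d F_i = (∂F_i/∂u) du + (∂F_i/∂v) dv.
  For the x component: f_1(F) = -2*u*v + 2*u - 6*v^2 + 4*v - 2; d F_1 = (-v) du + (-u - 6*v + 2) dv
  For the y component: f_2(F) = 1 - u; d F_2 = (-1) du + (0) dv
  For the z component: f_3(F) = -10; d F_3 = (0) du + (0) dv
Combining and collecting du, dv coefficients:
  coeff of du: 2*u*v^2 - 2*u*v + u + 6*v^3 - 4*v^2 + 2*v - 1
  coeff of dv: 2*u^2*v - 2*u^2 + 18*u*v^2 - 20*u*v + 6*u + 36*v^3 - 36*v^2 + 20*v - 4
F^* omega = (2*u*v^2 - 2*u*v + u + 6*v^3 - 4*v^2 + 2*v - 1) du + (2*u^2*v - 2*u^2 + 18*u*v^2 - 20*u*v + 6*u + 36*v^3 - 36*v^2 + 20*v - 4) dv.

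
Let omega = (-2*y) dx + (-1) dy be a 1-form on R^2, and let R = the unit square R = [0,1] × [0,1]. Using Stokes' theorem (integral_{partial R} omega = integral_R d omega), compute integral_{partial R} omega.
integral_(partial R) omega = 2

Stokes: integral_partial_R omega = integral_R d omega with d omega = (∂Q/∂x - ∂P/∂y) dx ∧ dy.
  ∂Q/∂x = 0
  ∂P/∂y = -2
  integrand = ∂Q/∂x - ∂P/∂y = 2.
Integrating over R: integral_0^1 integral_0^1 (2) dx dy = 2.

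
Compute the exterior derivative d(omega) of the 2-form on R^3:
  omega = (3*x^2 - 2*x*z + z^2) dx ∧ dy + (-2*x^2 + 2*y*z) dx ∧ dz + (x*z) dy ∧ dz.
d(omega) = (-2*x + z) dx ∧ dy ∧ dz

For a 2-form omega = sum_{i<j} g_{ij} dx_i ∧ dx_j, the exterior derivative is
  d(omega) = sum_{i<j} d(g_{ij}) ∧ dx_i ∧ dx_j = sum_{i<j, k} (∂g_{ij}/∂x_k) dx_k ∧ dx_i ∧ dx_j.
Expand each term, using dx_k ∧ dx_i ∧ dx_j = sgn(permutation) dx_{(a)} ∧ dx_{(b)} ∧ dx_{(c)} with (a < b < c) sorted:
  d(3*x^2 - 2*x*z + z^2) includes (∂/∂z)(3*x^2 - 2*x*z + z^2) dz = (-2*x + 2*z) dz, which multiplied by dx ∧ dy gives (-2*x + 2*z) dx ∧ dy ∧ dz
  d(-2*x^2 + 2*y*z) includes (∂/∂y)(-2*x^2 + 2*y*z) dy = (2*z) dy, which multiplied by dx ∧ dz gives (-2*z) dx ∧ dy ∧ dz
  d(x*z) includes (∂/∂x)(x*z) dx = (z) dx, which multiplied by dy ∧ dz gives (z) dx ∧ dy ∧ dz
Collecting like 3-forms: d(omega) = (-2*x + z) dx ∧ dy ∧ dz.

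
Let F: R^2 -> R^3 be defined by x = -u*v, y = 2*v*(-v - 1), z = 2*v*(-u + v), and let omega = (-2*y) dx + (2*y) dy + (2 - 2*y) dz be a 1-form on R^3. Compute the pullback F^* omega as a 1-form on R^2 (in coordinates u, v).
F^* omega = (4*v*(-3*v^2 - 3*v - 1)) du + (-12*u*v^2 - 12*u*v - 4*u + 32*v^3 + 40*v^2 + 16*v) dv

Using F^*(f dg) = (f ∘ F) d(g ∘ F), substitute each coordinate x_i by F_i(u, v) in f_i, and replace dx_i by d F_i = (∂F_i/∂u) du + (∂F_i/∂v) dv.
  For the x component: f_1(F) = 4*v*(v + 1); d F_1 = (-v) du + (-u) dv
  For the y component: f_2(F) = 4*v*(-v - 1); d F_2 = (0) du + (-4*v - 2) dv
  For the z component: f_3(F) = 4*v^2 + 4*v + 2; d F_3 = (-2*v) du + (-2*u + 4*v) dv
Combining and collecting du, dv coefficients:
  coeff of du: 4*v*(-3*v^2 - 3*v - 1)
  coeff of dv: -12*u*v^2 - 12*u*v - 4*u + 32*v^3 + 40*v^2 + 16*v
F^* omega = (4*v*(-3*v^2 - 3*v - 1)) du + (-12*u*v^2 - 12*u*v - 4*u + 32*v^3 + 40*v^2 + 16*v) dv.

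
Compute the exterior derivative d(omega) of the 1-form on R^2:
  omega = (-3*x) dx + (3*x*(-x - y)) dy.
d(omega) = (-6*x - 3*y) dx ∧ dy

For a 1-form omega = sum_i f_i dx_i, the exterior derivative is
  d(omega) = sum_{i < j} (∂f_j/∂x_i - ∂f_i/∂x_j) dx_i ∧ dx_j.
  coefficient of dx ∧ dy: ∂f_2/∂x - ∂f_1/∂y = ∂(3*x*(-x - y))/∂x - ∂(-3*x)/∂y = -6*x - 3*y
Assembling: d(omega) = (-6*x - 3*y) dx ∧ dy.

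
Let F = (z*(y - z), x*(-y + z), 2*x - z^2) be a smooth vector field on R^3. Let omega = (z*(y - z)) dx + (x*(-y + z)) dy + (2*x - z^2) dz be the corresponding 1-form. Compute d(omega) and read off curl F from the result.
d(omega) = (-x) dy ∧ dz + (y - 2*z - 2) dz ∧ dx + (-y) dx ∧ dy; curl F = (-x, y - 2*z - 2, -y)

d omega = sum_{i<j} (∂f_j/∂x_i - ∂f_i/∂x_j) dx_i ∧ dx_j. Under the identification (dy ∧ dz, dz ∧ dx, dx ∧ dy) ↔ (e_x, e_y, e_z), the coefficients are exactly the components of curl F. Compute:
  ∂R/∂y - ∂Q/∂z = (0) - (x) = -x
  ∂P/∂z - ∂R/∂x = (y - 2*z) - (2) = y - 2*z - 2
  ∂Q/∂x - ∂P/∂y = (-y + z) - (z) = -y.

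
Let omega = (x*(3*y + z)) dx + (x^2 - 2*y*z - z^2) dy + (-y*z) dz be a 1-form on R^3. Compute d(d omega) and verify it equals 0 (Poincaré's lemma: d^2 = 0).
d(d omega) = 0

Step 1: d omega = sum_{i<j} (∂f_j/∂x_i - ∂f_i/∂x_j) dx_i ∧ dx_j:
  coeff of dx ∧ dy: -x
  coeff of dx ∧ dz: -x
  coeff of dy ∧ dz: 2*y + z
Step 2: Apply d again to each 2-form coefficient. The only possible 3-form in R^3 is dx ∧ dy ∧ dz, with coefficient
  ∂(coeff of dy∧dz)/∂x - ∂(coeff of dx∧dz)/∂y + ∂(coeff of dx∧dy)/∂z
  = ∂/∂x (2*y + z) - ∂/∂y (-x) + ∂/∂z (-x).
Each of these terms simplifies to sums of mixed partials that cancel in pairs. The result is 0 (by equality of mixed partials for smooth functions — Schwarz / Clairaut).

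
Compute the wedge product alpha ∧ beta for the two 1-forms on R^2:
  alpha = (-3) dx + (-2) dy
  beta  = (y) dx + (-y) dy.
alpha ∧ beta = (5*y) dx ∧ dy

Distribute the wedge, using dx_i ∧ dx_j = -dx_j ∧ dx_i and dx_i ∧ dx_i = 0. For each pair (i, j) with i < j, the coefficient of dx_i ∧ dx_j in alpha ∧ beta is (alpha_i * beta_j - alpha_j * beta_i). Collecting: alpha ∧ beta = (5*y) dx ∧ dy.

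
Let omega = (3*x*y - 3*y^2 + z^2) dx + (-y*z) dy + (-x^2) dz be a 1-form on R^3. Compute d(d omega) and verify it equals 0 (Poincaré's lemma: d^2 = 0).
d(d omega) = 0

Step 1: d omega = sum_{i<j} (∂f_j/∂x_i - ∂f_i/∂x_j) dx_i ∧ dx_j:
  coeff of dx ∧ dy: -3*x + 6*y
  coeff of dx ∧ dz: -2*x - 2*z
  coeff of dy ∧ dz: y
Step 2: Apply d again to each 2-form coefficient. The only possible 3-form in R^3 is dx ∧ dy ∧ dz, with coefficient
  ∂(coeff of dy∧dz)/∂x - ∂(coeff of dx∧dz)/∂y + ∂(coeff of dx∧dy)/∂z
  = ∂/∂x (y) - ∂/∂y (-2*x - 2*z) + ∂/∂z (-3*x + 6*y).
Each of these terms simplifies to sums of mixed partials that cancel in pairs. The result is 0 (by equality of mixed partials for smooth functions — Schwarz / Clairaut).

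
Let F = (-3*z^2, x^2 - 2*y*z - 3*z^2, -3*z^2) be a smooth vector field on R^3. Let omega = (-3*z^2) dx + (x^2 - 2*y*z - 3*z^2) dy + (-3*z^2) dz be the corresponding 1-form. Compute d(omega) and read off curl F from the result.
d(omega) = (2*y + 6*z) dy ∧ dz + (-6*z) dz ∧ dx + (2*x) dx ∧ dy; curl F = (2*y + 6*z, -6*z, 2*x)

d omega = sum_{i<j} (∂f_j/∂x_i - ∂f_i/∂x_j) dx_i ∧ dx_j. Under the identification (dy ∧ dz, dz ∧ dx, dx ∧ dy) ↔ (e_x, e_y, e_z), the coefficients are exactly the components of curl F. Compute:
  ∂R/∂y - ∂Q/∂z = (0) - (-2*y - 6*z) = 2*y + 6*z
  ∂P/∂z - ∂R/∂x = (-6*z) - (0) = -6*z
  ∂Q/∂x - ∂P/∂y = (2*x) - (0) = 2*x.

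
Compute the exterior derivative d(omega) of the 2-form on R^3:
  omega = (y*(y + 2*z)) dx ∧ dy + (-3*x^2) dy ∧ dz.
d(omega) = (-6*x + 2*y) dx ∧ dy ∧ dz

For a 2-form omega = sum_{i<j} g_{ij} dx_i ∧ dx_j, the exterior derivative is
  d(omega) = sum_{i<j} d(g_{ij}) ∧ dx_i ∧ dx_j = sum_{i<j, k} (∂g_{ij}/∂x_k) dx_k ∧ dx_i ∧ dx_j.
Expand each term, using dx_k ∧ dx_i ∧ dx_j = sgn(permutation) dx_{(a)} ∧ dx_{(b)} ∧ dx_{(c)} with (a < b < c) sorted:
  d(y*(y + 2*z)) includes (∂/∂z)(y*(y + 2*z)) dz = (2*y) dz, which multiplied by dx ∧ dy gives (2*y) dx ∧ dy ∧ dz
  d(-3*x^2) includes (∂/∂x)(-3*x^2) dx = (-6*x) dx, which multiplied by dy ∧ dz gives (-6*x) dx ∧ dy ∧ dz
Collecting like 3-forms: d(omega) = (-6*x + 2*y) dx ∧ dy ∧ dz.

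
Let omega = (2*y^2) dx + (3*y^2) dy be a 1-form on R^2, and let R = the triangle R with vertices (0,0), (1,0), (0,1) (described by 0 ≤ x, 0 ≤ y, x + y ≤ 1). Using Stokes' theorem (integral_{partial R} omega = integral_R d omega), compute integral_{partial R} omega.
integral_(partial R) omega = -2/3

Stokes: integral_partial_R omega = integral_R d omega with d omega = (∂Q/∂x - ∂P/∂y) dx ∧ dy.
  ∂Q/∂x = 0
  ∂P/∂y = 4*y
  integrand = ∂Q/∂x - ∂P/∂y = -4*y.
Integrating over R: integral_0^1 integral_0^{1-x} (-4*y) dy dx = -2/3.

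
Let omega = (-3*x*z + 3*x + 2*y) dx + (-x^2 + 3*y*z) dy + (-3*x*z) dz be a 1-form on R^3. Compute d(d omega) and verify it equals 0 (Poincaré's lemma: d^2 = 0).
d(d omega) = 0

Step 1: d omega = sum_{i<j} (∂f_j/∂x_i - ∂f_i/∂x_j) dx_i ∧ dx_j:
  coeff of dx ∧ dy: -2*x - 2
  coeff of dx ∧ dz: 3*x - 3*z
  coeff of dy ∧ dz: -3*y
Step 2: Apply d again to each 2-form coefficient. The only possible 3-form in R^3 is dx ∧ dy ∧ dz, with coefficient
  ∂(coeff of dy∧dz)/∂x - ∂(coeff of dx∧dz)/∂y + ∂(coeff of dx∧dy)/∂z
  = ∂/∂x (-3*y) - ∂/∂y (3*x - 3*z) + ∂/∂z (-2*x - 2).
Each of these terms simplifies to sums of mixed partials that cancel in pairs. The result is 0 (by equality of mixed partials for smooth functions — Schwarz / Clairaut).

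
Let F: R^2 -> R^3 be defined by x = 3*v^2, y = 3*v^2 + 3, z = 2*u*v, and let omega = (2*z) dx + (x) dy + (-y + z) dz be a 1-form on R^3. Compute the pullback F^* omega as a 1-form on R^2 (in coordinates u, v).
F^* omega = (2*v*(2*u*v - 3*v^2 - 3)) du + (4*u^2*v + 18*u*v^2 - 6*u + 18*v^3) dv

Using F^*(f dg) = (f ∘ F) d(g ∘ F), substitute each coordinate x_i by F_i(u, v) in f_i, and replace dx_i by d F_i = (∂F_i/∂u) du + (∂F_i/∂v) dv.
  For the x component: f_1(F) = 4*u*v; d F_1 = (0) du + (6*v) dv
  For the y component: f_2(F) = 3*v^2; d F_2 = (0) du + (6*v) dv
  For the z component: f_3(F) = 2*u*v - 3*v^2 - 3; d F_3 = (2*v) du + (2*u) dv
Combining and collecting du, dv coefficients:
  coeff of du: 2*v*(2*u*v - 3*v^2 - 3)
  coeff of dv: 4*u^2*v + 18*u*v^2 - 6*u + 18*v^3
F^* omega = (2*v*(2*u*v - 3*v^2 - 3)) du + (4*u^2*v + 18*u*v^2 - 6*u + 18*v^3) dv.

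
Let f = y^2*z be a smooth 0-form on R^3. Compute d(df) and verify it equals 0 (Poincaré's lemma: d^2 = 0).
d(df) = 0

Step 1: df = sum_i (∂f/∂x_i) dx_i = (0) dx + (2*y*z) dy + (y^2) dz.
Step 2: Apply d again. Using the 1-form formula, the coefficient of dx ∧ dy in d(df) is ∂^2 f/∂x ∂y - ∂^2 f/∂y ∂x = (0) - (0) = 0 (equality of mixed partials for smooth f).
Similarly for dx ∧ dz and dy ∧ dz — all coefficients vanish. So d(df) = 0.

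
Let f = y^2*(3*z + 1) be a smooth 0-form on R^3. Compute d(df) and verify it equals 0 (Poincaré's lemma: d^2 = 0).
d(df) = 0

Step 1: df = sum_i (∂f/∂x_i) dx_i = (0) dx + (2*y*(3*z + 1)) dy + (3*y^2) dz.
Step 2: Apply d again. Using the 1-form formula, the coefficient of dx ∧ dy in d(df) is ∂^2 f/∂x ∂y - ∂^2 f/∂y ∂x = (0) - (0) = 0 (equality of mixed partials for smooth f).
Similarly for dx ∧ dz and dy ∧ dz — all coefficients vanish. So d(df) = 0.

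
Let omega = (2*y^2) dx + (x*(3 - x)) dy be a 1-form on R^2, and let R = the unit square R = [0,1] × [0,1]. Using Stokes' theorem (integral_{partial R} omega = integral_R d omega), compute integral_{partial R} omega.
integral_(partial R) omega = 0

Stokes: integral_partial_R omega = integral_R d omega with d omega = (∂Q/∂x - ∂P/∂y) dx ∧ dy.
  ∂Q/∂x = 3 - 2*x
  ∂P/∂y = 4*y
  integrand = ∂Q/∂x - ∂P/∂y = -2*x - 4*y + 3.
Integrating over R: integral_0^1 integral_0^1 (-2*x - 4*y + 3) dx dy = 0.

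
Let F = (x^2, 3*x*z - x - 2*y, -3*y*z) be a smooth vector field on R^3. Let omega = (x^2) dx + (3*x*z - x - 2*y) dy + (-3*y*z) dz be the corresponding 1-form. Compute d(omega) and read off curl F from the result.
d(omega) = (-3*x - 3*z) dy ∧ dz + (0) dz ∧ dx + (3*z - 1) dx ∧ dy; curl F = (-3*x - 3*z, 0, 3*z - 1)

d omega = sum_{i<j} (∂f_j/∂x_i - ∂f_i/∂x_j) dx_i ∧ dx_j. Under the identification (dy ∧ dz, dz ∧ dx, dx ∧ dy) ↔ (e_x, e_y, e_z), the coefficients are exactly the components of curl F. Compute:
  ∂R/∂y - ∂Q/∂z = (-3*z) - (3*x) = -3*x - 3*z
  ∂P/∂z - ∂R/∂x = (0) - (0) = 0
  ∂Q/∂x - ∂P/∂y = (3*z - 1) - (0) = 3*z - 1.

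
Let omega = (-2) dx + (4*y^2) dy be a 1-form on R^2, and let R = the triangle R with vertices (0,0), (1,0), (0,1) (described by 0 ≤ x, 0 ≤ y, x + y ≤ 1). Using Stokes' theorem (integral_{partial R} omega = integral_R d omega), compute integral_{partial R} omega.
integral_(partial R) omega = 0

Stokes: integral_partial_R omega = integral_R d omega with d omega = (∂Q/∂x - ∂P/∂y) dx ∧ dy.
  ∂Q/∂x = 0
  ∂P/∂y = 0
  integrand = ∂Q/∂x - ∂P/∂y = 0.
Integrating over R: integral_0^1 integral_0^{1-x} (0) dy dx = 0.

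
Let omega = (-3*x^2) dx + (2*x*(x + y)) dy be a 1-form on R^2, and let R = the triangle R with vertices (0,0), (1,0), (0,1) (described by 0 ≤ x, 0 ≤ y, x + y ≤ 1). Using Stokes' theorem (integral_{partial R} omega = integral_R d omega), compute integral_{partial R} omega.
integral_(partial R) omega = 1

Stokes: integral_partial_R omega = integral_R d omega with d omega = (∂Q/∂x - ∂P/∂y) dx ∧ dy.
  ∂Q/∂x = 4*x + 2*y
  ∂P/∂y = 0
  integrand = ∂Q/∂x - ∂P/∂y = 4*x + 2*y.
Integrating over R: integral_0^1 integral_0^{1-x} (4*x + 2*y) dy dx = 1.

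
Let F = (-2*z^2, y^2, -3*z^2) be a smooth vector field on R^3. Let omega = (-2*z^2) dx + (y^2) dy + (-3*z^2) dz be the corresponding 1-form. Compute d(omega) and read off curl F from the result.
d(omega) = (0) dy ∧ dz + (-4*z) dz ∧ dx + (0) dx ∧ dy; curl F = (0, -4*z, 0)

d omega = sum_{i<j} (∂f_j/∂x_i - ∂f_i/∂x_j) dx_i ∧ dx_j. Under the identification (dy ∧ dz, dz ∧ dx, dx ∧ dy) ↔ (e_x, e_y, e_z), the coefficients are exactly the components of curl F. Compute:
  ∂R/∂y - ∂Q/∂z = (0) - (0) = 0
  ∂P/∂z - ∂R/∂x = (-4*z) - (0) = -4*z
  ∂Q/∂x - ∂P/∂y = (0) - (0) = 0.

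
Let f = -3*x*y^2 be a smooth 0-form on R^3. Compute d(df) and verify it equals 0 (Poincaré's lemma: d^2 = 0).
d(df) = 0

Step 1: df = sum_i (∂f/∂x_i) dx_i = (-3*y^2) dx + (-6*x*y) dy + (0) dz.
Step 2: Apply d again. Using the 1-form formula, the coefficient of dx ∧ dy in d(df) is ∂^2 f/∂x ∂y - ∂^2 f/∂y ∂x = (-6*y) - (-6*y) = 0 (equality of mixed partials for smooth f).
Similarly for dx ∧ dz and dy ∧ dz — all coefficients vanish. So d(df) = 0.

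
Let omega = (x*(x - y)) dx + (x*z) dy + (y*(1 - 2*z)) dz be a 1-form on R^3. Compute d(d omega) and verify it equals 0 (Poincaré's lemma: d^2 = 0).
d(d omega) = 0

Step 1: d omega = sum_{i<j} (∂f_j/∂x_i - ∂f_i/∂x_j) dx_i ∧ dx_j:
  coeff of dx ∧ dy: x + z
  coeff of dx ∧ dz: 0
  coeff of dy ∧ dz: -x - 2*z + 1
Step 2: Apply d again to each 2-form coefficient. The only possible 3-form in R^3 is dx ∧ dy ∧ dz, with coefficient
  ∂(coeff of dy∧dz)/∂x - ∂(coeff of dx∧dz)/∂y + ∂(coeff of dx∧dy)/∂z
  = ∂/∂x (-x - 2*z + 1) - ∂/∂y (0) + ∂/∂z (x + z).
Each of these terms simplifies to sums of mixed partials that cancel in pairs. The result is 0 (by equality of mixed partials for smooth functions — Schwarz / Clairaut).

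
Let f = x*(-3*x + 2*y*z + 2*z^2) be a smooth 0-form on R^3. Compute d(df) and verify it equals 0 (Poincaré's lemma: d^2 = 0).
d(df) = 0

Step 1: df = sum_i (∂f/∂x_i) dx_i = (-6*x + 2*y*z + 2*z^2) dx + (2*x*z) dy + (2*x*(y + 2*z)) dz.
Step 2: Apply d again. Using the 1-form formula, the coefficient of dx ∧ dy in d(df) is ∂^2 f/∂x ∂y - ∂^2 f/∂y ∂x = (2*z) - (2*z) = 0 (equality of mixed partials for smooth f).
Similarly for dx ∧ dz and dy ∧ dz — all coefficients vanish. So d(df) = 0.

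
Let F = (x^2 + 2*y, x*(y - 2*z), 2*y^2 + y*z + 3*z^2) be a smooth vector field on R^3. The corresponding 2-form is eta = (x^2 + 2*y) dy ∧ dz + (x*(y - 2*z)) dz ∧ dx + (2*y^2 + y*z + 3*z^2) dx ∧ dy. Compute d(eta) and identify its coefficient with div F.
d(eta) = (3*x + y + 6*z) dx ∧ dy ∧ dz; div F = 3*x + y + 6*z

For a 2-form in R^3 of the form above, applying d gives a 3-form with coefficient ∂P/∂x + ∂Q/∂y + ∂R/∂z:
  ∂P/∂x = 2*x
  ∂Q/∂y = x
  ∂R/∂z = y + 6*z
Sum = 3*x + y + 6*z, which is exactly div F.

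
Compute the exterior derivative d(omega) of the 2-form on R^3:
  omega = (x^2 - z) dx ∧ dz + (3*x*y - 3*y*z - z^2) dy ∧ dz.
d(omega) = (3*y) dx ∧ dy ∧ dz

For a 2-form omega = sum_{i<j} g_{ij} dx_i ∧ dx_j, the exterior derivative is
  d(omega) = sum_{i<j} d(g_{ij}) ∧ dx_i ∧ dx_j = sum_{i<j, k} (∂g_{ij}/∂x_k) dx_k ∧ dx_i ∧ dx_j.
Expand each term, using dx_k ∧ dx_i ∧ dx_j = sgn(permutation) dx_{(a)} ∧ dx_{(b)} ∧ dx_{(c)} with (a < b < c) sorted:
  d(3*x*y - 3*y*z - z^2) includes (∂/∂x)(3*x*y - 3*y*z - z^2) dx = (3*y) dx, which multiplied by dy ∧ dz gives (3*y) dx ∧ dy ∧ dz
Collecting like 3-forms: d(omega) = (3*y) dx ∧ dy ∧ dz.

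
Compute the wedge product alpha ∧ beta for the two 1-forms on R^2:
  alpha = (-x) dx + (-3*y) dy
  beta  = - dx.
alpha ∧ beta = (-3*y) dx ∧ dy

Distribute the wedge, using dx_i ∧ dx_j = -dx_j ∧ dx_i and dx_i ∧ dx_i = 0. For each pair (i, j) with i < j, the coefficient of dx_i ∧ dx_j in alpha ∧ beta is (alpha_i * beta_j - alpha_j * beta_i). Collecting: alpha ∧ beta = (-3*y) dx ∧ dy.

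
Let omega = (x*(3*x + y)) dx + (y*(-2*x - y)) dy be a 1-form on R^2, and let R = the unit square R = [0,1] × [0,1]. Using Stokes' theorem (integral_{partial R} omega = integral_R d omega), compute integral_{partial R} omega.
integral_(partial R) omega = -3/2

Stokes: integral_partial_R omega = integral_R d omega with d omega = (∂Q/∂x - ∂P/∂y) dx ∧ dy.
  ∂Q/∂x = -2*y
  ∂P/∂y = x
  integrand = ∂Q/∂x - ∂P/∂y = -x - 2*y.
Integrating over R: integral_0^1 integral_0^1 (-x - 2*y) dx dy = -3/2.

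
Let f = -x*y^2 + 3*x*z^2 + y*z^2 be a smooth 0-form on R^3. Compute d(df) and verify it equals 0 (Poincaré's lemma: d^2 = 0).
d(df) = 0

Step 1: df = sum_i (∂f/∂x_i) dx_i = (-y^2 + 3*z^2) dx + (-2*x*y + z^2) dy + (2*z*(3*x + y)) dz.
Step 2: Apply d again. Using the 1-form formula, the coefficient of dx ∧ dy in d(df) is ∂^2 f/∂x ∂y - ∂^2 f/∂y ∂x = (-2*y) - (-2*y) = 0 (equality of mixed partials for smooth f).
Similarly for dx ∧ dz and dy ∧ dz — all coefficients vanish. So d(df) = 0.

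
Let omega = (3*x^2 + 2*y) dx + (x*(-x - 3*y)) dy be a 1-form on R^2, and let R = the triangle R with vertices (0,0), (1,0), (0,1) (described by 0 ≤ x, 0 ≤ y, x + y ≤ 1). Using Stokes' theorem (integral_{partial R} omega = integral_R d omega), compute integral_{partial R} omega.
integral_(partial R) omega = -11/6

Stokes: integral_partial_R omega = integral_R d omega with d omega = (∂Q/∂x - ∂P/∂y) dx ∧ dy.
  ∂Q/∂x = -2*x - 3*y
  ∂P/∂y = 2
  integrand = ∂Q/∂x - ∂P/∂y = -2*x - 3*y - 2.
Integrating over R: integral_0^1 integral_0^{1-x} (-2*x - 3*y - 2) dy dx = -11/6.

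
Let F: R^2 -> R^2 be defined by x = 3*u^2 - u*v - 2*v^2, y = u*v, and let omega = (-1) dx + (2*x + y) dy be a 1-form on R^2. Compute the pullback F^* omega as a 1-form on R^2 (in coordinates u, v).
F^* omega = (6*u^2*v - u*v^2 - 6*u - 4*v^3 + v) du + (6*u^3 - u^2*v - 4*u*v^2 + u + 4*v) dv

Using F^*(f dg) = (f ∘ F) d(g ∘ F), substitute each coordinate x_i by F_i(u, v) in f_i, and replace dx_i by d F_i = (∂F_i/∂u) du + (∂F_i/∂v) dv.
  For the x component: f_1(F) = -1; d F_1 = (6*u - v) du + (-u - 4*v) dv
  For the y component: f_2(F) = 6*u^2 - u*v - 4*v^2; d F_2 = (v) du + (u) dv
Combining and collecting du, dv coefficients:
  coeff of du: 6*u^2*v - u*v^2 - 6*u - 4*v^3 + v
  coeff of dv: 6*u^3 - u^2*v - 4*u*v^2 + u + 4*v
F^* omega = (6*u^2*v - u*v^2 - 6*u - 4*v^3 + v) du + (6*u^3 - u^2*v - 4*u*v^2 + u + 4*v) dv.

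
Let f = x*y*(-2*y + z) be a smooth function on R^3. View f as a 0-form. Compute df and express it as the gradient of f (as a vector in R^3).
df = (y*(-2*y + z)) dx + (x*(-4*y + z)) dy + (x*y) dz; grad f = (y*(-2*y + z), x*(-4*y + z), x*y)

For a 0-form f, d f = (∂f/∂x) dx + (∂f/∂y) dy + (∂f/∂z) dz. The components of the vector representation are exactly the entries of grad f in Cartesian coordinates:
  ∂f/∂x = y*(-2*y + z)
  ∂f/∂y = x*(-4*y + z)
  ∂f/∂z = x*y.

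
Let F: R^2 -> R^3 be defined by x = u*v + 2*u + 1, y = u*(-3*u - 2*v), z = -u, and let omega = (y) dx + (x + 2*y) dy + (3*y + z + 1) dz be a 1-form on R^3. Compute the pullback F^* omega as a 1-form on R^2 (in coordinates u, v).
F^* omega = (36*u^3 + 27*u^2*v - 9*u^2 + 4*u*v^2 - 2*u*v - 5*u - 2*v - 1) du + (u*(9*u^2 + 4*u*v - 4*u - 2)) dv

Using F^*(f dg) = (f ∘ F) d(g ∘ F), substitute each coordinate x_i by F_i(u, v) in f_i, and replace dx_i by d F_i = (∂F_i/∂u) du + (∂F_i/∂v) dv.
  For the x component: f_1(F) = u*(-3*u - 2*v); d F_1 = (v + 2) du + (u) dv
  For the y component: f_2(F) = -6*u^2 - 3*u*v + 2*u + 1; d F_2 = (-6*u - 2*v) du + (-2*u) dv
  For the z component: f_3(F) = -9*u^2 - 6*u*v - u + 1; d F_3 = (-1) du + (0) dv
Combining and collecting du, dv coefficients:
  coeff of du: 36*u^3 + 27*u^2*v - 9*u^2 + 4*u*v^2 - 2*u*v - 5*u - 2*v - 1
  coeff of dv: u*(9*u^2 + 4*u*v - 4*u - 2)
F^* omega = (36*u^3 + 27*u^2*v - 9*u^2 + 4*u*v^2 - 2*u*v - 5*u - 2*v - 1) du + (u*(9*u^2 + 4*u*v - 4*u - 2)) dv.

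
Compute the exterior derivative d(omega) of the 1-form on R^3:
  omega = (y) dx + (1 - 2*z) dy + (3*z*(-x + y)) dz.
d(omega) = (-1) dx ∧ dy + (-3*z) dx ∧ dz + (3*z + 2) dy ∧ dz

For a 1-form omega = sum_i f_i dx_i, the exterior derivative is
  d(omega) = sum_{i < j} (∂f_j/∂x_i - ∂f_i/∂x_j) dx_i ∧ dx_j.
  coefficient of dx ∧ dy: ∂f_2/∂x - ∂f_1/∂y = ∂(1 - 2*z)/∂x - ∂(y)/∂y = -1
  coefficient of dx ∧ dz: ∂f_3/∂x - ∂f_1/∂z = ∂(3*z*(-x + y))/∂x - ∂(y)/∂z = -3*z
  coefficient of dy ∧ dz: ∂f_3/∂y - ∂f_2/∂z = ∂(3*z*(-x + y))/∂y - ∂(1 - 2*z)/∂z = 3*z + 2
Assembling: d(omega) = (-1) dx ∧ dy + (-3*z) dx ∧ dz + (3*z + 2) dy ∧ dz.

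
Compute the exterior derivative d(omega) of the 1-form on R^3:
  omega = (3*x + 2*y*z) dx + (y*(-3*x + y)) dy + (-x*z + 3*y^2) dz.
d(omega) = (-3*y - 2*z) dx ∧ dy + (-2*y - z) dx ∧ dz + (6*y) dy ∧ dz

For a 1-form omega = sum_i f_i dx_i, the exterior derivative is
  d(omega) = sum_{i < j} (∂f_j/∂x_i - ∂f_i/∂x_j) dx_i ∧ dx_j.
  coefficient of dx ∧ dy: ∂f_2/∂x - ∂f_1/∂y = ∂(y*(-3*x + y))/∂x - ∂(3*x + 2*y*z)/∂y = -3*y - 2*z
  coefficient of dx ∧ dz: ∂f_3/∂x - ∂f_1/∂z = ∂(-x*z + 3*y^2)/∂x - ∂(3*x + 2*y*z)/∂z = -2*y - z
  coefficient of dy ∧ dz: ∂f_3/∂y - ∂f_2/∂z = ∂(-x*z + 3*y^2)/∂y - ∂(y*(-3*x + y))/∂z = 6*y
Assembling: d(omega) = (-3*y - 2*z) dx ∧ dy + (-2*y - z) dx ∧ dz + (6*y) dy ∧ dz.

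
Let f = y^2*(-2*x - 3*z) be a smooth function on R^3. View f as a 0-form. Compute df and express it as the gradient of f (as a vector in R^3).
df = (-2*y^2) dx + (2*y*(-2*x - 3*z)) dy + (-3*y^2) dz; grad f = (-2*y^2, 2*y*(-2*x - 3*z), -3*y^2)

For a 0-form f, d f = (∂f/∂x) dx + (∂f/∂y) dy + (∂f/∂z) dz. The components of the vector representation are exactly the entries of grad f in Cartesian coordinates:
  ∂f/∂x = -2*y^2
  ∂f/∂y = 2*y*(-2*x - 3*z)
  ∂f/∂z = -3*y^2.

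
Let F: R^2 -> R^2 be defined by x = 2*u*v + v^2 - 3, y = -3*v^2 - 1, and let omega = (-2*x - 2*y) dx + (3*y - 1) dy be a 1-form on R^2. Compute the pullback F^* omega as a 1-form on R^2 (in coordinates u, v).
F^* omega = (8*v*(-u*v + v^2 + 2)) du + (-8*u^2*v + 16*u + 62*v^3 + 40*v) dv

Using F^*(f dg) = (f ∘ F) d(g ∘ F), substitute each coordinate x_i by F_i(u, v) in f_i, and replace dx_i by d F_i = (∂F_i/∂u) du + (∂F_i/∂v) dv.
  For the x component: f_1(F) = -4*u*v + 4*v^2 + 8; d F_1 = (2*v) du + (2*u + 2*v) dv
  For the y component: f_2(F) = -9*v^2 - 4; d F_2 = (0) du + (-6*v) dv
Combining and collecting du, dv coefficients:
  coeff of du: 8*v*(-u*v + v^2 + 2)
  coeff of dv: -8*u^2*v + 16*u + 62*v^3 + 40*v
F^* omega = (8*v*(-u*v + v^2 + 2)) du + (-8*u^2*v + 16*u + 62*v^3 + 40*v) dv.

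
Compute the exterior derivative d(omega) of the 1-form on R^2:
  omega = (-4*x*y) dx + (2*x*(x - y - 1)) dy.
d(omega) = (8*x - 2*y - 2) dx ∧ dy

For a 1-form omega = sum_i f_i dx_i, the exterior derivative is
  d(omega) = sum_{i < j} (∂f_j/∂x_i - ∂f_i/∂x_j) dx_i ∧ dx_j.
  coefficient of dx ∧ dy: ∂f_2/∂x - ∂f_1/∂y = ∂(2*x*(x - y - 1))/∂x - ∂(-4*x*y)/∂y = 8*x - 2*y - 2
Assembling: d(omega) = (8*x - 2*y - 2) dx ∧ dy.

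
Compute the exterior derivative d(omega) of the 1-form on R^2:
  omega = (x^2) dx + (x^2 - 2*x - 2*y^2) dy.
d(omega) = (2*x - 2) dx ∧ dy

For a 1-form omega = sum_i f_i dx_i, the exterior derivative is
  d(omega) = sum_{i < j} (∂f_j/∂x_i - ∂f_i/∂x_j) dx_i ∧ dx_j.
  coefficient of dx ∧ dy: ∂f_2/∂x - ∂f_1/∂y = ∂(x^2 - 2*x - 2*y^2)/∂x - ∂(x^2)/∂y = 2*x - 2
Assembling: d(omega) = (2*x - 2) dx ∧ dy.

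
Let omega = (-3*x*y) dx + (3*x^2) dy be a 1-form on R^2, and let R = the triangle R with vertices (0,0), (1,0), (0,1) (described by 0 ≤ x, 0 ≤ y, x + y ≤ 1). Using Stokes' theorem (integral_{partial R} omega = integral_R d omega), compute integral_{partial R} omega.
integral_(partial R) omega = 3/2

Stokes: integral_partial_R omega = integral_R d omega with d omega = (∂Q/∂x - ∂P/∂y) dx ∧ dy.
  ∂Q/∂x = 6*x
  ∂P/∂y = -3*x
  integrand = ∂Q/∂x - ∂P/∂y = 9*x.
Integrating over R: integral_0^1 integral_0^{1-x} (9*x) dy dx = 3/2.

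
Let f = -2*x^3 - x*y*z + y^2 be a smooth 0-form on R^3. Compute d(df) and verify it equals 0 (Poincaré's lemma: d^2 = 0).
d(df) = 0

Step 1: df = sum_i (∂f/∂x_i) dx_i = (-6*x^2 - y*z) dx + (-x*z + 2*y) dy + (-x*y) dz.
Step 2: Apply d again. Using the 1-form formula, the coefficient of dx ∧ dy in d(df) is ∂^2 f/∂x ∂y - ∂^2 f/∂y ∂x = (-z) - (-z) = 0 (equality of mixed partials for smooth f).
Similarly for dx ∧ dz and dy ∧ dz — all coefficients vanish. So d(df) = 0.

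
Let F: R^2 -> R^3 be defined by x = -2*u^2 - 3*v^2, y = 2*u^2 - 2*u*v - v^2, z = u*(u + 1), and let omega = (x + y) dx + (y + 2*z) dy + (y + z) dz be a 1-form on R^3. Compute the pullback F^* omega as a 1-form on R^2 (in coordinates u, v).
F^* omega = (22*u^3 - 12*u^2*v + 13*u^2 + 14*u*v^2 - 6*u*v + u + 2*v^3 - v^2) du + (-8*u^3 - 4*u^2*v - 4*u^2 + 18*u*v^2 - 4*u*v + 26*v^3) dv

Using F^*(f dg) = (f ∘ F) d(g ∘ F), substitute each coordinate x_i by F_i(u, v) in f_i, and replace dx_i by d F_i = (∂F_i/∂u) du + (∂F_i/∂v) dv.
  For the x component: f_1(F) = 2*v*(-u - 2*v); d F_1 = (-4*u) du + (-6*v) dv
  For the y component: f_2(F) = 4*u^2 - 2*u*v + 2*u - v^2; d F_2 = (4*u - 2*v) du + (-2*u - 2*v) dv
  For the z component: f_3(F) = 3*u^2 - 2*u*v + u - v^2; d F_3 = (2*u + 1) du + (0) dv
Combining and collecting du, dv coefficients:
  coeff of du: 22*u^3 - 12*u^2*v + 13*u^2 + 14*u*v^2 - 6*u*v + u + 2*v^3 - v^2
  coeff of dv: -8*u^3 - 4*u^2*v - 4*u^2 + 18*u*v^2 - 4*u*v + 26*v^3
F^* omega = (22*u^3 - 12*u^2*v + 13*u^2 + 14*u*v^2 - 6*u*v + u + 2*v^3 - v^2) du + (-8*u^3 - 4*u^2*v - 4*u^2 + 18*u*v^2 - 4*u*v + 26*v^3) dv.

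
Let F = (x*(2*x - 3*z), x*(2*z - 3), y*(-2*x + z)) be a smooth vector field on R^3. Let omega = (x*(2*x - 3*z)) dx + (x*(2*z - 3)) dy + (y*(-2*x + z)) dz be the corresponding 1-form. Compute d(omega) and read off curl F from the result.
d(omega) = (-4*x + z) dy ∧ dz + (-3*x + 2*y) dz ∧ dx + (2*z - 3) dx ∧ dy; curl F = (-4*x + z, -3*x + 2*y, 2*z - 3)

d omega = sum_{i<j} (∂f_j/∂x_i - ∂f_i/∂x_j) dx_i ∧ dx_j. Under the identification (dy ∧ dz, dz ∧ dx, dx ∧ dy) ↔ (e_x, e_y, e_z), the coefficients are exactly the components of curl F. Compute:
  ∂R/∂y - ∂Q/∂z = (-2*x + z) - (2*x) = -4*x + z
  ∂P/∂z - ∂R/∂x = (-3*x) - (-2*y) = -3*x + 2*y
  ∂Q/∂x - ∂P/∂y = (2*z - 3) - (0) = 2*z - 3.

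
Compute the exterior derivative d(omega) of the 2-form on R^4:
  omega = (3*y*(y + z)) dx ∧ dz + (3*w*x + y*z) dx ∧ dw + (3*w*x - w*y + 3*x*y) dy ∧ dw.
d(omega) = (-6*y - 3*z) dx ∧ dy ∧ dz + (3*w + 3*y - z) dx ∧ dy ∧ dw + (-y) dx ∧ dz ∧ dw

For a 2-form omega = sum_{i<j} g_{ij} dx_i ∧ dx_j, the exterior derivative is
  d(omega) = sum_{i<j} d(g_{ij}) ∧ dx_i ∧ dx_j = sum_{i<j, k} (∂g_{ij}/∂x_k) dx_k ∧ dx_i ∧ dx_j.
Expand each term, using dx_k ∧ dx_i ∧ dx_j = sgn(permutation) dx_{(a)} ∧ dx_{(b)} ∧ dx_{(c)} with (a < b < c) sorted:
  d(3*y*(y + z)) includes (∂/∂y)(3*y*(y + z)) dy = (6*y + 3*z) dy, which multiplied by dx ∧ dz gives (-6*y - 3*z) dx ∧ dy ∧ dz
  d(3*w*x + y*z) includes (∂/∂y)(3*w*x + y*z) dy = (z) dy, which multiplied by dx ∧ dw gives (-z) dx ∧ dy ∧ dw
  d(3*w*x + y*z) includes (∂/∂z)(3*w*x + y*z) dz = (y) dz, which multiplied by dx ∧ dw gives (-y) dx ∧ dz ∧ dw
  d(3*w*x - w*y + 3*x*y) includes (∂/∂x)(3*w*x - w*y + 3*x*y) dx = (3*w + 3*y) dx, which multiplied by dy ∧ dw gives (3*w + 3*y) dx ∧ dy ∧ dw
Collecting like 3-forms: d(omega) = (-6*y - 3*z) dx ∧ dy ∧ dz + (3*w + 3*y - z) dx ∧ dy ∧ dw + (-y) dx ∧ dz ∧ dw.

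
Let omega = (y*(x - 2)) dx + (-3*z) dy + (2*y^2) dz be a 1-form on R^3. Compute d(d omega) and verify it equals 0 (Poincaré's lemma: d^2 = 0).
d(d omega) = 0

Step 1: d omega = sum_{i<j} (∂f_j/∂x_i - ∂f_i/∂x_j) dx_i ∧ dx_j:
  coeff of dx ∧ dy: 2 - x
  coeff of dx ∧ dz: 0
  coeff of dy ∧ dz: 4*y + 3
Step 2: Apply d again to each 2-form coefficient. The only possible 3-form in R^3 is dx ∧ dy ∧ dz, with coefficient
  ∂(coeff of dy∧dz)/∂x - ∂(coeff of dx∧dz)/∂y + ∂(coeff of dx∧dy)/∂z
  = ∂/∂x (4*y + 3) - ∂/∂y (0) + ∂/∂z (2 - x).
Each of these terms simplifies to sums of mixed partials that cancel in pairs. The result is 0 (by equality of mixed partials for smooth functions — Schwarz / Clairaut).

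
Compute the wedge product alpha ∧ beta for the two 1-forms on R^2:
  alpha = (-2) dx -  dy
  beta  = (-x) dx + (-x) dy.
alpha ∧ beta = (x) dx ∧ dy

Distribute the wedge, using dx_i ∧ dx_j = -dx_j ∧ dx_i and dx_i ∧ dx_i = 0. For each pair (i, j) with i < j, the coefficient of dx_i ∧ dx_j in alpha ∧ beta is (alpha_i * beta_j - alpha_j * beta_i). Collecting: alpha ∧ beta = (x) dx ∧ dy.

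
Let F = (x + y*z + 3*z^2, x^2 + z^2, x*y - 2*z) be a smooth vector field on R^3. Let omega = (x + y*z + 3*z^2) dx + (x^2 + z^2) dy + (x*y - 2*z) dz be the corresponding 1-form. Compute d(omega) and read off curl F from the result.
d(omega) = (x - 2*z) dy ∧ dz + (6*z) dz ∧ dx + (2*x - z) dx ∧ dy; curl F = (x - 2*z, 6*z, 2*x - z)

d omega = sum_{i<j} (∂f_j/∂x_i - ∂f_i/∂x_j) dx_i ∧ dx_j. Under the identification (dy ∧ dz, dz ∧ dx, dx ∧ dy) ↔ (e_x, e_y, e_z), the coefficients are exactly the components of curl F. Compute:
  ∂R/∂y - ∂Q/∂z = (x) - (2*z) = x - 2*z
  ∂P/∂z - ∂R/∂x = (y + 6*z) - (y) = 6*z
  ∂Q/∂x - ∂P/∂y = (2*x) - (z) = 2*x - z.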